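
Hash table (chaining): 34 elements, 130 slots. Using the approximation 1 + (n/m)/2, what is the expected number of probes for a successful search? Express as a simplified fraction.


Computing expected probes:
alpha = 34/130
= 1 + alpha/2
= 1 + 34/(2*130)
= (2*130 + 34) / (2*130)
= 294/260 = 147/130


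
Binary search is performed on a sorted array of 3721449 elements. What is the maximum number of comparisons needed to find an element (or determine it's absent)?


Binary search halves the search space each comparison:
  Step 1: search space = 3721449 -> 1860724
  Step 2: search space = 1860724 -> 930362
  Step 3: search space = 930362 -> 465181
  Step 4: search space = 465181 -> 232590
  Step 5: search space = 232590 -> 116295
  Step 6: search space = 116295 -> 58147
  Step 7: search space = 58147 -> 29073
  Step 8: search space = 29073 -> 14536
  Step 9: search space = 14536 -> 7268
  Step 10: search space = 7268 -> 3634
  Step 11: search space = 3634 -> 1817
  Step 12: search space = 1817 -> 908
  Step 13: search space = 908 -> 454
  Step 14: search space = 454 -> 227
  Step 15: search space = 227 -> 113
  Step 16: search space = 113 -> 56
  Step 17: search space = 56 -> 28
  Step 18: search space = 28 -> 14
  Step 19: search space = 14 -> 7
  Step 20: search space = 7 -> 3
  Step 21: search space = 3 -> 1
  Step 22: search space = 1 (final check)
Maximum comparisons = floor(log2(3721449)) + 1 = 21 + 1 = 22


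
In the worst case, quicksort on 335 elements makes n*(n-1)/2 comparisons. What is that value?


Sum of comparisons per partition:
334 + 333 + ... + 1 + 0
= 335 * (335 - 1) / 2
= 335 * 334 / 2
= 55945


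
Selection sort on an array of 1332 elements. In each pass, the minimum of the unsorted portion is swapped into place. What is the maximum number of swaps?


Selection sort performs one swap per pass:
  Pass 1: find min in positions 0 to 1331, swap with position 0
  Pass 2: find min in positions 1 to 1331, swap with position 1
  Pass 3: find min in positions 2 to 1331, swap with position 2
  Pass 4: find min in positions 3 to 1331, swap with position 3
  Pass 5: find min in positions 4 to 1331, swap with position 4
  ... (1326 more passes)
Total passes (and swaps) = n - 1 = 1332 - 1 = 1331


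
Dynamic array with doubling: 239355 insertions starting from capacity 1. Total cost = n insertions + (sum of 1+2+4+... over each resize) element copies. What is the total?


n = 239355
Insertion costs: 239355
Resizes copy 1, 2, 4, ... up to the largest power of 2 that is <= n-1 = 239354, i.e. 131072.
Copy costs = 1 + 2 + 4 + 8 + 16 + 32 + 64 + 128 + 256 + 512 + 1024 + 2048 + 4096 + 8192 + 16384 + 32768 + 65536 + 131072 = 262143
Total = 239355 + 262143 = 501498


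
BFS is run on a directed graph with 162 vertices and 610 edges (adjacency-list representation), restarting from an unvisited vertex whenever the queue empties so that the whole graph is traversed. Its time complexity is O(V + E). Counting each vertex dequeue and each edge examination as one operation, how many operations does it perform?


A full BFS traversal dequeues each vertex exactly once and examines each directed edge exactly once.
V = 162 (vertex processing cost)
E = 610 (edge examination cost)
Total operations proportional to V + E = 162 + 610 = 772


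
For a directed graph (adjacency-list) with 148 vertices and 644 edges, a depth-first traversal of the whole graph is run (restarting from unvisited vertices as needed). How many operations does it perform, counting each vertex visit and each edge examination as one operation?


A full DFS traversal visits each vertex once and examines each edge once.
V = 148
E = 644
Sum = 148 + 644 = 792


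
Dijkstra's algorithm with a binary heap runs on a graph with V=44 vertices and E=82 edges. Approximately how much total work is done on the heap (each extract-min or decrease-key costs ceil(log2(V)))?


Dijkstra with a binary heap: each vertex is extracted once, each edge may relax once.
Each heap operation costs O(log V).
V + E = 44 + 82 = 126
ceil(log2(44)) = 6 (since 2^5 = 32 < 44 <= 64 = 2^6)
Total heap work = (V+E) * ceil(log2(V)) = 126 * 6 = 756


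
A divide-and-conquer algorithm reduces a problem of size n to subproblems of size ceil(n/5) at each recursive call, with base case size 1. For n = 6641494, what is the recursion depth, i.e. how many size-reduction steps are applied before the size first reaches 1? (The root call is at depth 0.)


Each step divides the size by 5 (rounding up); after k steps the size is ceil(n/5^k), which equals 1 exactly when 5^k >= n.
So the depth is the smallest k with 5^k >= 6641494, i.e. ceil(log_5(6641494)).
5^9 = 1953125 < 6641494 <= 9765625 = 5^10
Recursion depth = 10


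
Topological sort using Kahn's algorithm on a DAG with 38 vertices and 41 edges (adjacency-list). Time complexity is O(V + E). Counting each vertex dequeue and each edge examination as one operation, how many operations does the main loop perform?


Kahn's algorithm:
  1. Compute in-degrees: O(V + E)
  2. Process queue: each vertex dequeued once (O(V))
     each edge examined once (O(E))
Total = V + E = 38 + 41 = 79


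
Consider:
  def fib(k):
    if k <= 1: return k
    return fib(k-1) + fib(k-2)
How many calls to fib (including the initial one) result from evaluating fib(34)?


Let C(m) = total calls to evaluate fib(m). Then C(0)=C(1)=1, and
C(m) = 1 + C(m-1) + C(m-2) for m >= 2.
Build the table (each entry = 1 + previous two):
  C(0) = 1
  C(1) = 1
  C(2) = 1 + 1 + 1 = 3
  C(3) = 1 + 3 + 1 = 5
  C(4) = 1 + 5 + 3 = 9
  C(5) = 1 + 9 + 5 = 15
  C(6) = 1 + 15 + 9 = 25
  C(7) = 1 + 25 + 15 = 41
  C(8) = 1 + 41 + 25 = 67
  C(9) = 1 + 67 + 41 = 109
  C(10) = 1 + 109 + 67 = 177
  C(11) = 1 + 177 + 109 = 287
  C(12) = 1 + 287 + 177 = 465
  C(13) = 1 + 465 + 287 = 753
  C(14) = 1 + 753 + 465 = 1219
  C(15) = 1 + 1219 + 753 = 1973
  C(16) = 1 + 1973 + 1219 = 3193
  C(17) = 1 + 3193 + 1973 = 5167
  C(18) = 1 + 5167 + 3193 = 8361
  C(19) = 1 + 8361 + 5167 = 13529
  C(20) = 1 + 13529 + 8361 = 21891
  C(21) = 1 + 21891 + 13529 = 35421
  C(22) = 1 + 35421 + 21891 = 57313
  C(23) = 1 + 57313 + 35421 = 92735
  C(24) = 1 + 92735 + 57313 = 150049
  C(25) = 1 + 150049 + 92735 = 242785
  C(26) = 1 + 242785 + 150049 = 392835
  C(27) = 1 + 392835 + 242785 = 635621
  C(28) = 1 + 635621 + 392835 = 1028457
  C(29) = 1 + 1028457 + 635621 = 1664079
  C(30) = 1 + 1664079 + 1028457 = 2692537
  C(31) = 1 + 2692537 + 1664079 = 4356617
  C(32) = 1 + 4356617 + 2692537 = 7049155
  C(33) = 1 + 7049155 + 4356617 = 11405773
  C(34) = 1 + 11405773 + 7049155 = 18454929
Total calls for fib(34) = 18454929


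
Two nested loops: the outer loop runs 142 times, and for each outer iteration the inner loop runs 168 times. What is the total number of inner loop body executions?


Outer loop: 142 iterations
Inner loop: 168 iterations per outer iteration
Total = 142 * 168 = 23856


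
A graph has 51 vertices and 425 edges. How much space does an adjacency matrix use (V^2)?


Adjacency matrix: V x V grid of entries
Space = V^2 = 51^2 = 51 * 51 = 2601


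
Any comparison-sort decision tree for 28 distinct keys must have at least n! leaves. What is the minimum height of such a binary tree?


A binary decision tree of height h has at most 2^h leaves and needs at least n! of them, so h >= ceil(log2(n!)).
Compute 28! as a running product:
  x2 = 2, x3 = 6, x4 = 24, x5 = 120
  x6 = 720, x7 = 5040, x8 = 40320, x9 = 362880
  x10 = 3628800, x11 = 39916800, x12 = 479001600, x13 = 6227020800
  x14 = 87178291200, x15 = 1307674368000, x16 = 20922789888000, x17 = 355687428096000
  x18 = 6402373705728000, x19 = 121645100408832000, x20 = 2432902008176640000, x21 = 51090942171709440000
  x22 = 1124000727777607680000, x23 = 25852016738884976640000, x24 = 620448401733239439360000, x25 = 15511210043330985984000000
  x26 = 403291461126605635584000000, x27 = 10888869450418352160768000000, x28 = 304888344611713860501504000000
28! = 304888344611713860501504000000
Bracket between powers of 2:
  2^97 = 158456325028528675187087900672 < 304888344611713860501504000000 <= 316912650057057350374175801344 = 2^98
So ceil(log2(28!)) = 98


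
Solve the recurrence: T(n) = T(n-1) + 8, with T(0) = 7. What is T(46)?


Unrolling the recurrence:
T(46) = T(45) + 8
       = T(44) + 8 + 8
       = T(43) + 8*3
       ...
       = T(0) + 8*46
       = 7 + 368 = 375


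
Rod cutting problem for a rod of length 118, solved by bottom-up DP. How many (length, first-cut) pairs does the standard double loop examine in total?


For each subproblem length i = 1..118, the inner loop considers i possible first cuts.
Total = 1 + 2 + ... + 118
= 118*(118+1)/2
= 118*119/2 = 7021


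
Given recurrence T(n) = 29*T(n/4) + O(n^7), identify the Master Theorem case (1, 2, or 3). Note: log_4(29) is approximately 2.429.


Master Theorem parameters: a=29, b=4, c=7
log_b(a) = 2.429
Compare b^c with a: 4^7 = 16384 > 29, so c > log_b(a).
Comparing c=7 vs log_b(a)=2.429:
7 > 2.429 => Case 3
Result: T(n) = O(n^7)
Master Theorem case = 3


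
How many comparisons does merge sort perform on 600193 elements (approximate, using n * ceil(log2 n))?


Recursion depth: ceil(log2(600193)) = 20
Each recursion level merges n = 600193 elements
Total = 600193 * 20 = 12003860


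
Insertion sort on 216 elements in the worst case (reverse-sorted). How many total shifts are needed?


In the worst case (reverse-sorted), each element shifts past all previous:
  Element 1: 1 shifts
  Element 2: 2 shifts
  Element 3: 3 shifts
  Element 4: 4 shifts
  Element 5: 5 shifts
  ...
  Element 215: 215 shifts
Total = 1 + 2 + ... + 215
= 216*(216-1)/2 = 23220


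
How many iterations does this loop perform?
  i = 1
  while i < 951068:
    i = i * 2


The loop variable doubles each iteration:
i = 1 -> 2 -> 4 -> 8 -> 16 -> 32 -> 64 -> 128 -> 256 -> 512 -> 1024 -> 2048 -> 4096 -> 8192 -> 16384 -> 32768 -> 65536 -> 131072 -> 262144 -> 524288 -> 1048576 (stop, 1048576 >= 951068)
Number of doublings = ceil(log2(951068)) = 20


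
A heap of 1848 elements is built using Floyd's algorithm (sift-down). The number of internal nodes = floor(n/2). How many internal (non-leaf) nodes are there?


Leaf nodes occupy roughly half the array.
Sift-down is called for each internal node, starting from the last one.
Internal nodes = floor(n/2) = floor(1848/2) = 924


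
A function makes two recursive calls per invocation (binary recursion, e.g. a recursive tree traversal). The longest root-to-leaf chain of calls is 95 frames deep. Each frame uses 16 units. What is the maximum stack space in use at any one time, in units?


Binary recursion: the two calls run one after the other, so only one root-to-leaf chain of frames is on the stack at a time.
Maximum depth (longest chain) = 95 frames
Each frame = 16 units
Max stack space = 95 * 16 = 1520


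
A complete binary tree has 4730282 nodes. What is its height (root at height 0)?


In a complete binary tree, level k holds nodes 2^k .. 2^(k+1)-1 (1-indexed).
Height = floor(log2(n)) = floor(log2(4730282)) = 22
Check: 2^22 = 4194304 <= 4730282 < 8388608 = 2^23


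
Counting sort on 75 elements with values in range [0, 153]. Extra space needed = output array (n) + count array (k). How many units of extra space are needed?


Output array size: 75 (to store sorted result)
Count array size: 154 (one slot per possible value, range 0 to 153)
Total extra space = 75 + 154 = 229


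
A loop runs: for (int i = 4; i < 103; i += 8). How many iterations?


Loop starts at i = 4, increments by 8, stops when i >= 103.
Number of iterations = ceil((103 - 4) / 8)
= ceil(99 / 8)
= 13


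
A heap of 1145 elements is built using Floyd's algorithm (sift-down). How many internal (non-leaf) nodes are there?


Leaf nodes occupy roughly half the array.
Sift-down is called for each internal node, starting from the last one.
Internal nodes = floor(n/2) = floor(1145/2) = 572


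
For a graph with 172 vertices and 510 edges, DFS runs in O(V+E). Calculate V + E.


A full DFS traversal visits each vertex once and examines each edge once.
V = 172
E = 510
Sum = 172 + 510 = 682


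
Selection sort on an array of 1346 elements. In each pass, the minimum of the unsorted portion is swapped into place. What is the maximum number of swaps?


Selection sort performs one swap per pass:
  Pass 1: find min in positions 0 to 1345, swap with position 0
  Pass 2: find min in positions 1 to 1345, swap with position 1
  Pass 3: find min in positions 2 to 1345, swap with position 2
  Pass 4: find min in positions 3 to 1345, swap with position 3
  Pass 5: find min in positions 4 to 1345, swap with position 4
  ... (1340 more passes)
Total passes (and swaps) = n - 1 = 1346 - 1 = 1345


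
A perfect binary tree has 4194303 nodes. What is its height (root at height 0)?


For a perfect binary tree of height h: n = 2^(h+1) - 1, so h = log2(n+1) - 1.
  n + 1 = 4194304 = 2^22
  log2(4194304) = 22
  height = 22 - 1 = 21


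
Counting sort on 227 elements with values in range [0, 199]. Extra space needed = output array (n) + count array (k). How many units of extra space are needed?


Output array size: 227 (to store sorted result)
Count array size: 200 (one slot per possible value, range 0 to 199)
Total extra space = 227 + 200 = 427


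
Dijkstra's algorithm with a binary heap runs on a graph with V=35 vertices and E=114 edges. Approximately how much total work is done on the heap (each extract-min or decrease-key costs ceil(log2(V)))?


Dijkstra with a binary heap: each vertex is extracted once, each edge may relax once.
Each heap operation costs O(log V).
V + E = 35 + 114 = 149
ceil(log2(35)) = 6 (since 2^5 = 32 < 35 <= 64 = 2^6)
Total heap work = (V+E) * ceil(log2(V)) = 149 * 6 = 894


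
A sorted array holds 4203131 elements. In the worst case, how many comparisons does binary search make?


Halving sequence: 4203131 -> 2101565 -> 1050782 -> 525391 -> 262695 -> 131347 -> 65673 -> 32836 -> 16418 -> 8209 -> 4104 -> 2052 -> 1026 -> 513 -> 256 -> 128 -> 64 -> 32 -> 16 -> 8 -> 4 -> 2 -> 1
Number of halvings = 22
Max comparisons = 22 + 1 = 23


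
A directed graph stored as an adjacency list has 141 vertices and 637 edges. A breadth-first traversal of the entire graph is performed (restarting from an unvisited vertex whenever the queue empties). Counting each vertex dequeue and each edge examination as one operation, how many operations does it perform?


A full BFS traversal dequeues each vertex once and examines each edge once.
Vertex visits: 141
Edge visits: 637
V + E = 141 + 637 = 778


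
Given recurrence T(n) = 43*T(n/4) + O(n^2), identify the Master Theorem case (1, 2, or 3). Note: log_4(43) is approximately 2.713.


Master Theorem parameters: a=43, b=4, c=2
log_b(a) = 2.713
Compare b^c with a: 4^2 = 16 < 43, so c < log_b(a).
Comparing c=2 vs log_b(a)=2.713:
2 < 2.713 => Case 1
Result: T(n) = O(n^(log_4 43)) ~ O(n^2.713)
Master Theorem case = 1


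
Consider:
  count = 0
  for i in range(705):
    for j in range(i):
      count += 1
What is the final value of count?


For each i, the inner loop runs i times:
  i=0: inner runs 0 times
  i=1: inner runs 1 time
  i=2: inner runs 2 times
  i=3: inner runs 3 times
  i=4: inner runs 4 times
  i=5: inner runs 5 times
  i=6: inner runs 6 times
  i=7: inner runs 7 times
  ...
Total = 0 + 1 + 2 + ... + 704 = 705*(705-1)/2 = 248160


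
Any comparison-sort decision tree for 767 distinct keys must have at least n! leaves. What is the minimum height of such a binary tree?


A binary decision tree of height h has at most 2^h leaves and needs at least n! of them, so h >= ceil(log2(n!)).
767! is far too large to multiply out, so use Stirling's series:
  ln(n!) ~ n ln n - n + (1/2) ln(2 pi n) + 1/(12n)  (error below 1/(360 n^3), negligible here)
  ln(767) = 6.6424868
  n ln n = 767 * 6.6424868 = 5094.7874
  (1/2) ln(2 pi * 767) = (1/2) ln(4819.2031) = 4.2402
  1/(12*767) = 0.0001
  ln(767!) ~ 5094.7874 - 767 + 4.2402 + 0.0001 = 4332.0277
Convert to base 2: log2(767!) = 4332.0277 / ln 2 = 4332.0277 / 0.69314718 = 6249.7949
ceil(6249.7949) = 6250


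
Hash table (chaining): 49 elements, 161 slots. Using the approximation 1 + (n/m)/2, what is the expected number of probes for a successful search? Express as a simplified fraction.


Computing expected probes:
alpha = 49/161
= 1 + alpha/2
= 1 + 49/(2*161)
= (2*161 + 49) / (2*161)
= 371/322 = 53/46


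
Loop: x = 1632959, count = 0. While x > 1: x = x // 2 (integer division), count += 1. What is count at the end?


The variable x halves each step:
x = 1632959 -> 816479 -> 408239 -> 204119 -> 102059 -> 51029 -> 25514 -> 12757 -> 6378 -> 3189 -> 1594 -> 797 -> 398 -> 199 -> 99 -> 49 -> 24 -> 12 -> 6 -> 3 -> 1
Number of halvings = floor(log2(1632959)) = 20


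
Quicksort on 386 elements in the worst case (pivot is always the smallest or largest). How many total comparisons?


In the worst case, each partition step picks the worst pivot:
  Partition 1: 385 comparisons (n-1 elements to compare)
  Partition 2: 384 comparisons
  Partition 3: 383 comparisons
  Partition 4: 382 comparisons
  Partition 5: 381 comparisons
  ...
  Last partition: 0 comparisons
Total = (n-1) + (n-2) + ... + 1 + 0 = n*(n-1)/2
= 386*385/2 = 74305


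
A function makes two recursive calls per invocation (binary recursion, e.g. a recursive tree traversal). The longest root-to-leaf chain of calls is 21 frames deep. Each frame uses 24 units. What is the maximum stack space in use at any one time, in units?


Binary recursion: the two calls run one after the other, so only one root-to-leaf chain of frames is on the stack at a time.
Maximum depth (longest chain) = 21 frames
Each frame = 24 units
Max stack space = 21 * 24 = 504


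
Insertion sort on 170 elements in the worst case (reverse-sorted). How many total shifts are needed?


In the worst case (reverse-sorted), each element shifts past all previous:
  Element 1: 1 shifts
  Element 2: 2 shifts
  Element 3: 3 shifts
  Element 4: 4 shifts
  Element 5: 5 shifts
  ...
  Element 169: 169 shifts
Total = 1 + 2 + ... + 169
= 170*(170-1)/2 = 14365


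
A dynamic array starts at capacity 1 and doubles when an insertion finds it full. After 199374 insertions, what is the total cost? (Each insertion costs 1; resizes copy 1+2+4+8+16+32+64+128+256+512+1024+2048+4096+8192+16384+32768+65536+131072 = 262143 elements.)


Insertion cost: 199374 (one per element)
Resizes occur just before inserting elements 2, 3, 5, 9, ...
Elements copied at each resize: 1 + 2 + 4 + 8 + 16 + 32 + 64 + 128 + 256 + 512 + 1024 + 2048 + 4096 + 8192 + 16384 + 32768 + 65536 + 131072
Sum of copies = 262143 (geometric series: 2^k - 1)
Total = 199374 + 262143 = 461517


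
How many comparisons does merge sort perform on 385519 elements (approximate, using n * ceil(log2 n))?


Recursion depth: ceil(log2(385519)) = 19
Each recursion level merges n = 385519 elements
Total = 385519 * 19 = 7324861


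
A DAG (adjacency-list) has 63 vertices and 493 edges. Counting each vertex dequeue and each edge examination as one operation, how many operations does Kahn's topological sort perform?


V = 63 (vertex processing)
E = 493 (edge processing)
V + E = 63 + 493 = 556


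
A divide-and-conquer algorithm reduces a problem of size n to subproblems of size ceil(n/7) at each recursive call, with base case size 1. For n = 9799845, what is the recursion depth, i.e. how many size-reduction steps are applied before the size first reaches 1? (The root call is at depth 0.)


Each step divides the size by 7 (rounding up); after k steps the size is ceil(n/7^k), which equals 1 exactly when 7^k >= n.
So the depth is the smallest k with 7^k >= 9799845, i.e. ceil(log_7(9799845)).
7^8 = 5764801 < 9799845 <= 40353607 = 7^9
Recursion depth = 9


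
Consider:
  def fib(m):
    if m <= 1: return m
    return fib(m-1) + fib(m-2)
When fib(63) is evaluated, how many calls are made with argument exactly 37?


Let N(m) = number of times fib(m) is called while evaluating fib(63).
N(63) = 1 (the initial call).
N(62) = 1 (only fib(63) calls it).
For 1 <= m <= 61: fib(m) is called by fib(m+1) and fib(m+2), so
  N(m) = N(m+1) + N(m+2).
fib(0) is called only by fib(2), so N(0) = N(2).
Walk down from m=63:
  N(63)=1, N(62)=1, N(61)=2, N(60)=3, N(59)=5, N(58)=8, N(57)=13, N(56)=21, N(55)=34, N(54)=55, N(53)=89, N(52)=144, N(51)=233, N(50)=377, N(49)=610, N(48)=987, N(47)=1597, N(46)=2584, N(45)=4181, N(44)=6765, N(43)=10946, N(42)=17711, N(41)=28657, N(40)=46368, N(39)=75025, N(38)=121393, N(37)=196418
N(37) = 196418


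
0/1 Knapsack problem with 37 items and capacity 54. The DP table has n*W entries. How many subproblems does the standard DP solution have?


The DP table is indexed by (item, capacity).
Rows: 37 items
Columns: 54 capacity values (1 to W)
Total subproblems = 37 * 54 = 1998


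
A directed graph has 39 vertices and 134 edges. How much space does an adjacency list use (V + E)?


Adjacency list: one list head per vertex + one entry per edge
Vertex heads: 39
Edge entries: 134
Total = 39 + 134 = 173


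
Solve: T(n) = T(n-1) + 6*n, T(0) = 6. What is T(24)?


Expanding the recurrence:
T(24) = T(23) + 6*24
       = T(22) + 6*23 + 6*24
       ...
       = T(0) + 6*(1 + 2 + ... + 24)
       = 6 + 6 * 24*25/2
       = 6 + 6 * 300
       = 6 + 1800 = 1806


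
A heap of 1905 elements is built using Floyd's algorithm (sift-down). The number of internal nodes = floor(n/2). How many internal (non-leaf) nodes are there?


Leaf nodes occupy roughly half the array.
Sift-down is called for each internal node, starting from the last one.
Internal nodes = floor(n/2) = floor(1905/2) = 952


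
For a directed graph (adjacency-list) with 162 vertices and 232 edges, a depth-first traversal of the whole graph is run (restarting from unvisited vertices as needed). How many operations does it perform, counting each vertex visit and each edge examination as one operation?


A full DFS traversal visits each vertex once and examines each edge once.
V = 162
E = 232
Sum = 162 + 232 = 394


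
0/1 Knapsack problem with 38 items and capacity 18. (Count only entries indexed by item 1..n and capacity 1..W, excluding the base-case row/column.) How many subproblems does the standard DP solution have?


The DP table is indexed by (item, capacity).
Rows: 38 items
Columns: 18 capacity values (1 to W)
Total subproblems = 38 * 18 = 684


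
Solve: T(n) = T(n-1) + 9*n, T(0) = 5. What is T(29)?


Expanding the recurrence:
T(29) = T(28) + 9*29
       = T(27) + 9*28 + 9*29
       ...
       = T(0) + 9*(1 + 2 + ... + 29)
       = 5 + 9 * 29*30/2
       = 5 + 9 * 435
       = 5 + 3915 = 3920


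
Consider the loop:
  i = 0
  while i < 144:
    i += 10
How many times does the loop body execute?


Starting at i = 0, each iteration adds 10.
Iterations until i >= 144:
  Iteration 1: i = 0 -> i = 10
  Iteration 2: i = 10 -> i = 20
  Iteration 3: i = 20 -> i = 30
  Iteration 4: i = 30 -> i = 40
  Iteration 5: i = 40 -> i = 50
  Iteration 6: i = 50 -> i = 60
  Iteration 7: i = 60 -> i = 70
  Iteration 8: i = 70 -> i = 80
  ... continuing ...
Total iterations = ceil(144/10) = 15


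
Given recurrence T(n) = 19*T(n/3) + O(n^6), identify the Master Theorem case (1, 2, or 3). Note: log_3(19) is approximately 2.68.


Master Theorem parameters: a=19, b=3, c=6
log_b(a) = 2.68
Compare b^c with a: 3^6 = 729 > 19, so c > log_b(a).
Comparing c=6 vs log_b(a)=2.68:
6 > 2.68 => Case 3
Result: T(n) = O(n^6)
Master Theorem case = 3


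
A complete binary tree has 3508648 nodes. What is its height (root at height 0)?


In a complete binary tree, level k holds nodes 2^k .. 2^(k+1)-1 (1-indexed).
Height = floor(log2(n)) = floor(log2(3508648)) = 21
Check: 2^21 = 2097152 <= 3508648 < 4194304 = 2^22


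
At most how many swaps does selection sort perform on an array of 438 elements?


Each of the 437 passes places one element in its final position.
Pass 1: swap minimum into position 0
Pass 2: swap minimum of remaining into position 1
...
Pass 437: last two elements, one swap
Maximum swaps = 438 - 1 = 437


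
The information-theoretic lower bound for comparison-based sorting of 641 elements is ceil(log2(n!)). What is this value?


A binary decision tree of height h has at most 2^h leaves and needs at least n! of them, so h >= ceil(log2(n!)).
641! is far too large to multiply out, so use Stirling's series:
  ln(n!) ~ n ln n - n + (1/2) ln(2 pi n) + 1/(12n)  (error below 1/(360 n^3), negligible here)
  ln(641) = 6.4630295
  n ln n = 641 * 6.4630295 = 4142.8019
  (1/2) ln(2 pi * 641) = (1/2) ln(4027.5218) = 4.1505
  1/(12*641) = 0.0001
  ln(641!) ~ 4142.8019 - 641 + 4.1505 + 0.0001 = 3505.9525
Convert to base 2: log2(641!) = 3505.9525 / ln 2 = 3505.9525 / 0.69314718 = 5058.0203
ceil(5058.0203) = 5059


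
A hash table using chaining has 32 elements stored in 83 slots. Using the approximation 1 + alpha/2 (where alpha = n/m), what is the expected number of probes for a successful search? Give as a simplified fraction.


Load factor alpha = n/m = 32/83
Expected probes = 1 + alpha/2 = 1 + 32/(2*83)
= 1 + 32/166
= 166/166 + 32/166
= 198/166
Simplify: 99/83


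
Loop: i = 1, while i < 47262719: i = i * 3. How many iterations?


i multiplies by 3 each step:
i = 1 -> 3 -> 9 -> 27 -> 81 -> 243 -> 729 -> 2187 -> 6561 -> 19683 -> 59049 -> 177147 -> 531441 -> 1594323 -> 4782969 -> 14348907 -> 43046721 -> 129140163 (stop)
Iterations = ceil(log_3(47262719)) = 17


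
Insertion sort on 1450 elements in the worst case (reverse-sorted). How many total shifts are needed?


In the worst case (reverse-sorted), each element shifts past all previous:
  Element 1: 1 shifts
  Element 2: 2 shifts
  Element 3: 3 shifts
  Element 4: 4 shifts
  Element 5: 5 shifts
  ...
  Element 1449: 1449 shifts
Total = 1 + 2 + ... + 1449
= 1450*(1450-1)/2 = 1050525


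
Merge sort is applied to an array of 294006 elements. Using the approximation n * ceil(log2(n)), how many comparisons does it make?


Merge sort divides the array into halves recursively.
Number of levels = ceil(log2(294006)) = 19
At each level, approximately n = 294006 comparisons are needed for merging.
Total comparisons ~ n * ceil(log2(n)) = 294006 * 19 = 5586114


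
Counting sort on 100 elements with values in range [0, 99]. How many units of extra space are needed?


Output array size: 100 (to store sorted result)
Count array size: 100 (one slot per possible value, range 0 to 99)
Total extra space = 100 + 100 = 200


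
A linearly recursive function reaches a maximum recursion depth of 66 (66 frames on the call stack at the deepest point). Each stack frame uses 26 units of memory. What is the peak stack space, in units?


Maximum recursion depth = 66 frames
Memory per frame = 26 units
Total stack space = depth * frame_size
= 66 * 26 = 1716


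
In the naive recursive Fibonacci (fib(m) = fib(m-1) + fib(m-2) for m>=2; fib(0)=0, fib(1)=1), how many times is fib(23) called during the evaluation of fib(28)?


Let N(m) = number of times fib(m) is called while evaluating fib(28).
N(28) = 1 (the initial call).
N(27) = 1 (only fib(28) calls it).
For 1 <= m <= 26: fib(m) is called by fib(m+1) and fib(m+2), so
  N(m) = N(m+1) + N(m+2).
fib(0) is called only by fib(2), so N(0) = N(2).
Walk down from m=28:
  N(28)=1, N(27)=1, N(26)=2, N(25)=3, N(24)=5, N(23)=8
N(23) = 8


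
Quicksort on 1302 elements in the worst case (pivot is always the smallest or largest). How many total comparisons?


In the worst case, each partition step picks the worst pivot:
  Partition 1: 1301 comparisons (n-1 elements to compare)
  Partition 2: 1300 comparisons
  Partition 3: 1299 comparisons
  Partition 4: 1298 comparisons
  Partition 5: 1297 comparisons
  ...
  Last partition: 0 comparisons
Total = (n-1) + (n-2) + ... + 1 + 0 = n*(n-1)/2
= 1302*1301/2 = 846951


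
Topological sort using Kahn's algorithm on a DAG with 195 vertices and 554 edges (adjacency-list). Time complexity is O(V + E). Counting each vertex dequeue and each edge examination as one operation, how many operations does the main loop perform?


Kahn's algorithm:
  1. Compute in-degrees: O(V + E)
  2. Process queue: each vertex dequeued once (O(V))
     each edge examined once (O(E))
Total = V + E = 195 + 554 = 749


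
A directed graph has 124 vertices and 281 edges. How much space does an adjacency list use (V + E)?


Adjacency list: one list head per vertex + one entry per edge
Vertex heads: 124
Edge entries: 281
Total = 124 + 281 = 405


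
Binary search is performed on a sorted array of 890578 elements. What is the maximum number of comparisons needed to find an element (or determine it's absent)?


Binary search halves the search space each comparison:
  Step 1: search space = 890578 -> 445289
  Step 2: search space = 445289 -> 222644
  Step 3: search space = 222644 -> 111322
  Step 4: search space = 111322 -> 55661
  Step 5: search space = 55661 -> 27830
  Step 6: search space = 27830 -> 13915
  Step 7: search space = 13915 -> 6957
  Step 8: search space = 6957 -> 3478
  Step 9: search space = 3478 -> 1739
  Step 10: search space = 1739 -> 869
  Step 11: search space = 869 -> 434
  Step 12: search space = 434 -> 217
  Step 13: search space = 217 -> 108
  Step 14: search space = 108 -> 54
  Step 15: search space = 54 -> 27
  Step 16: search space = 27 -> 13
  Step 17: search space = 13 -> 6
  Step 18: search space = 6 -> 3
  Step 19: search space = 3 -> 1
  Step 20: search space = 1 (final check)
Maximum comparisons = floor(log2(890578)) + 1 = 19 + 1 = 20


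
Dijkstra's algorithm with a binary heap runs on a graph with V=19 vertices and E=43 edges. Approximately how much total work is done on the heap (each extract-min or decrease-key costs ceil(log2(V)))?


Dijkstra with a binary heap: each vertex is extracted once, each edge may relax once.
Each heap operation costs O(log V).
V + E = 19 + 43 = 62
ceil(log2(19)) = 5 (since 2^4 = 16 < 19 <= 32 = 2^5)
Total heap work = (V+E) * ceil(log2(V)) = 62 * 5 = 310


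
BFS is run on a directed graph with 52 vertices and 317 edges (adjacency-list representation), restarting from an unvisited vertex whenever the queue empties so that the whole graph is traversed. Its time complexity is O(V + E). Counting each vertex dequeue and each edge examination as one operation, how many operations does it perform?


A full BFS traversal dequeues each vertex exactly once and examines each directed edge exactly once.
V = 52 (vertex processing cost)
E = 317 (edge examination cost)
Total operations proportional to V + E = 52 + 317 = 369


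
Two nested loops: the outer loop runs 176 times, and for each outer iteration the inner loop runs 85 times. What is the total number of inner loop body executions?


Outer loop: 176 iterations
Inner loop: 85 iterations per outer iteration
Total = 176 * 85 = 14960


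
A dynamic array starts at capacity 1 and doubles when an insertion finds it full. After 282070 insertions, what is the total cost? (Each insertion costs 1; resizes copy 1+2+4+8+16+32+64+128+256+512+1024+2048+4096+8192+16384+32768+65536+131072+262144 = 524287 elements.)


Insertion cost: 282070 (one per element)
Resizes occur just before inserting elements 2, 3, 5, 9, ...
Elements copied at each resize: 1 + 2 + 4 + 8 + 16 + 32 + 64 + 128 + 256 + 512 + 1024 + 2048 + 4096 + 8192 + 16384 + 32768 + 65536 + 131072 + 262144
Sum of copies = 524287 (geometric series: 2^k - 1)
Total = 282070 + 524287 = 806357


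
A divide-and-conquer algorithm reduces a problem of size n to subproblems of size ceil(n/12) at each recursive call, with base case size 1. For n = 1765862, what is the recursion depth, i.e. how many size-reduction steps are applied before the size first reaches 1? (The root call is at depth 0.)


Each step divides the size by 12 (rounding up); after k steps the size is ceil(n/12^k), which equals 1 exactly when 12^k >= n.
So the depth is the smallest k with 12^k >= 1765862, i.e. ceil(log_12(1765862)).
12^5 = 248832 < 1765862 <= 2985984 = 12^6
Recursion depth = 6


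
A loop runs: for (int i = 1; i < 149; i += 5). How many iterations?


Loop starts at i = 1, increments by 5, stops when i >= 149.
Number of iterations = ceil((149 - 1) / 5)
= ceil(148 / 5)
= 30


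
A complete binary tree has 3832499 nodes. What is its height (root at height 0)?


In a complete binary tree, level k holds nodes 2^k .. 2^(k+1)-1 (1-indexed).
Height = floor(log2(n)) = floor(log2(3832499)) = 21
Check: 2^21 = 2097152 <= 3832499 < 4194304 = 2^22


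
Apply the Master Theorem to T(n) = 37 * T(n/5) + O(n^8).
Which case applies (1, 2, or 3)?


The Master Theorem: T(n) = a*T(n/b) + O(n^c)
  a = 37, b = 5, c = 8
log_b(a) = log_5(37) ~ 2.244
Compare b^c with a: 5^8 = 390625 > 37, so c > log_b(a).
Since c > log_b(a), Case 3 applies.
T(n) = O(n^8)
Master Theorem case = 3


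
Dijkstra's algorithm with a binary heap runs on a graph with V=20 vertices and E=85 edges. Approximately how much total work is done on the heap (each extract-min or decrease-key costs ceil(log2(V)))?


Dijkstra with a binary heap: each vertex is extracted once, each edge may relax once.
Each heap operation costs O(log V).
V + E = 20 + 85 = 105
ceil(log2(20)) = 5 (since 2^4 = 16 < 20 <= 32 = 2^5)
Total heap work = (V+E) * ceil(log2(V)) = 105 * 5 = 525


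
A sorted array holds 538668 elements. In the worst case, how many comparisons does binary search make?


Halving sequence: 538668 -> 269334 -> 134667 -> 67333 -> 33666 -> 16833 -> 8416 -> 4208 -> 2104 -> 1052 -> 526 -> 263 -> 131 -> 65 -> 32 -> 16 -> 8 -> 4 -> 2 -> 1
Number of halvings = 19
Max comparisons = 19 + 1 = 20


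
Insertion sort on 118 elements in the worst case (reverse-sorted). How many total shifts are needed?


In the worst case (reverse-sorted), each element shifts past all previous:
  Element 1: 1 shifts
  Element 2: 2 shifts
  Element 3: 3 shifts
  Element 4: 4 shifts
  Element 5: 5 shifts
  ...
  Element 117: 117 shifts
Total = 1 + 2 + ... + 117
= 118*(118-1)/2 = 6903


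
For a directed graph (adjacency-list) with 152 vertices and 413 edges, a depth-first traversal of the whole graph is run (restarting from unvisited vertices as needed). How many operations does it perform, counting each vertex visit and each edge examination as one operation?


A full DFS traversal visits each vertex once and examines each edge once.
V = 152
E = 413
Sum = 152 + 413 = 565


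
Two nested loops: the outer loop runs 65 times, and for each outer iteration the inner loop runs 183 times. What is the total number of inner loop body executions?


Outer loop: 65 iterations
Inner loop: 183 iterations per outer iteration
Total = 65 * 183 = 11895


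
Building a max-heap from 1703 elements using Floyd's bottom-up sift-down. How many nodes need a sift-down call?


In a heap of 1703 elements (0-indexed array):
  Last element index: 1702
  Parent of last element: floor((1702 - 1) / 2) = 850
  Internal nodes: indices 0 to 850
  Count = floor(1703/2) = 851


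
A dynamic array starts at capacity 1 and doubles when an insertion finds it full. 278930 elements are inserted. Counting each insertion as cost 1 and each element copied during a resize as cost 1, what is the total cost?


n = 278930
Insertion costs: 278930
Resizes copy 1, 2, 4, ... up to the largest power of 2 that is <= n-1 = 278929, i.e. 262144.
Copy costs = 1 + 2 + 4 + 8 + 16 + 32 + 64 + 128 + 256 + 512 + 1024 + 2048 + 4096 + 8192 + 16384 + 32768 + 65536 + 131072 + 262144 = 524287
Total = 278930 + 524287 = 803217


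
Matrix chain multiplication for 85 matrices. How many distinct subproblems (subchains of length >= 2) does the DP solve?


Subproblems are indexed by (i, j) where i < j.
Number of such pairs = n*(n-1)/2
= 85 * 84 / 2
= 3570


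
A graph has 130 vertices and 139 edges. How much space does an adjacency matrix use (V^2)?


Adjacency matrix: V x V grid of entries
Space = V^2 = 130^2 = 130 * 130 = 16900


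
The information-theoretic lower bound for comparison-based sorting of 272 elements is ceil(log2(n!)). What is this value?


A binary decision tree of height h has at most 2^h leaves and needs at least n! of them, so h >= ceil(log2(n!)).
272! is far too large to multiply out, so use Stirling's series:
  ln(n!) ~ n ln n - n + (1/2) ln(2 pi n) + 1/(12n)  (error below 1/(360 n^3), negligible here)
  ln(272) = 5.6058021
  n ln n = 272 * 5.6058021 = 1524.7782
  (1/2) ln(2 pi * 272) = (1/2) ln(1709.0264) = 3.7218
  1/(12*272) = 0.0003
  ln(272!) ~ 1524.7782 - 272 + 3.7218 + 0.0003 = 1256.5003
Convert to base 2: log2(272!) = 1256.5003 / ln 2 = 1256.5003 / 0.69314718 = 1812.7468
ceil(1812.7468) = 1813


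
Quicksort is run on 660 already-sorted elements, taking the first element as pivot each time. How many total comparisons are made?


Sum of comparisons per partition:
659 + 658 + ... + 1 + 0
= 660 * (660 - 1) / 2
= 660 * 659 / 2
= 217470


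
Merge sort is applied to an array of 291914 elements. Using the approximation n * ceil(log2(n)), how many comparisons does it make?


Merge sort divides the array into halves recursively.
Number of levels = ceil(log2(291914)) = 19
At each level, approximately n = 291914 comparisons are needed for merging.
Total comparisons ~ n * ceil(log2(n)) = 291914 * 19 = 5546366


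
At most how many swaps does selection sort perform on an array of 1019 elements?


Each of the 1018 passes places one element in its final position.
Pass 1: swap minimum into position 0
Pass 2: swap minimum of remaining into position 1
...
Pass 1018: last two elements, one swap
Maximum swaps = 1019 - 1 = 1018


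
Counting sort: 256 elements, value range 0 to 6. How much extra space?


n = 256 (output array)
k = 7 (count array for 7 distinct values)
Extra space = 256 + 7 = 263


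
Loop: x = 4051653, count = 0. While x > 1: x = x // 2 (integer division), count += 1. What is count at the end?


The variable x halves each step:
x = 4051653 -> 2025826 -> 1012913 -> 506456 -> 253228 -> 126614 -> 63307 -> 31653 -> 15826 -> 7913 -> 3956 -> 1978 -> 989 -> 494 -> 247 -> 123 -> 61 -> 30 -> 15 -> 7 -> 3 -> 1
Number of halvings = floor(log2(4051653)) = 21


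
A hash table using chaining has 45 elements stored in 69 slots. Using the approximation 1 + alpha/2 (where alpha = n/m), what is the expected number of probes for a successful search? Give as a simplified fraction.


Load factor alpha = n/m = 45/69
Expected probes = 1 + alpha/2 = 1 + 45/(2*69)
= 1 + 45/138
= 138/138 + 45/138
= 183/138
Simplify: 61/46


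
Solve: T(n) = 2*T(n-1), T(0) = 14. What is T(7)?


Unrolling:
T(7) = 2*T(6) = 2^2*T(5) = ... = 2^7*T(0)
= 2^7 * 14
= 128 * 14 = 1792


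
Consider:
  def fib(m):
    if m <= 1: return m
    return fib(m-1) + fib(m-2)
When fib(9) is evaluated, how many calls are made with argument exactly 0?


Let N(m) = number of times fib(m) is called while evaluating fib(9).
N(9) = 1 (the initial call).
N(8) = 1 (only fib(9) calls it).
For 1 <= m <= 7: fib(m) is called by fib(m+1) and fib(m+2), so
  N(m) = N(m+1) + N(m+2).
fib(0) is called only by fib(2), so N(0) = N(2).
Walk down from m=9:
  N(9)=1, N(8)=1, N(7)=2, N(6)=3, N(5)=5, N(4)=8, N(3)=13, N(2)=21, N(1)=34, N(0)=N(2)=21
N(0) = 21


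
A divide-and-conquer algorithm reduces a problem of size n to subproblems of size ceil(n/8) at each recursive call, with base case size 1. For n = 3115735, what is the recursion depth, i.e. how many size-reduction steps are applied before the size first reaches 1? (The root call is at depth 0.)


Each step divides the size by 8 (rounding up); after k steps the size is ceil(n/8^k), which equals 1 exactly when 8^k >= n.
So the depth is the smallest k with 8^k >= 3115735, i.e. ceil(log_8(3115735)).
8^7 = 2097152 < 3115735 <= 16777216 = 8^8
Recursion depth = 8


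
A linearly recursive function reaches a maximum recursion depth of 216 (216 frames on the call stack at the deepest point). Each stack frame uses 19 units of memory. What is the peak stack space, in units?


Maximum recursion depth = 216 frames
Memory per frame = 19 units
Total stack space = depth * frame_size
= 216 * 19 = 4104
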